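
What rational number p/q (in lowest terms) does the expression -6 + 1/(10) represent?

a_0 = -6: -6/1
a_1 = 10: -59/10

-59/10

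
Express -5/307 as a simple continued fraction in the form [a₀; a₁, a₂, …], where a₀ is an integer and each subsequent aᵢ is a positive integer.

-5 = -1·307 + 302, so a_0 = -1
307 = 1·302 + 5, so a_1 = 1
302 = 60·5 + 2, so a_2 = 60
5 = 2·2 + 1, so a_3 = 2
2 = 2·1 + 0, so a_4 = 2

[-1; 1, 60, 2, 2]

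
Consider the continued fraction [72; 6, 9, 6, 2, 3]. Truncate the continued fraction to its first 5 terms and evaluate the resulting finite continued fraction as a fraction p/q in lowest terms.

52463/727

Work from the innermost term outward:
Start with 2.
6 + 1/(2/1) = 6 + 1/2 = 13/2
9 + 1/(13/2) = 9 + 2/13 = 119/13
6 + 1/(119/13) = 6 + 13/119 = 727/119
72 + 1/(727/119) = 72 + 119/727 = 52463/727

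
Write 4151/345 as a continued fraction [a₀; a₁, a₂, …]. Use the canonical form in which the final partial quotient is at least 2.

[12; 31, 2, 1, 3]

⌊4151/345⌋ = 12, remainder 11
⌊345/11⌋ = 31, remainder 4
⌊11/4⌋ = 2, remainder 3
⌊4/3⌋ = 1, remainder 1
⌊3/1⌋ = 3, remainder 0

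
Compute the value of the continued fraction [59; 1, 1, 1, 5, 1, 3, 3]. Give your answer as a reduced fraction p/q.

14972/251

a_0 = 59: 59/1
a_1 = 1: 60/1
a_2 = 1: 119/2
a_3 = 1: 179/3
a_4 = 5: 1014/17
a_5 = 1: 1193/20
a_6 = 3: 4593/77
a_7 = 3: 14972/251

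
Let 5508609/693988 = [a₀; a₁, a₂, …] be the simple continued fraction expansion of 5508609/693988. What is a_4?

6

Repeatedly divide and take the remainder:
5508609 = 7·693988 + 650693, so a_0 = 7
693988 = 1·650693 + 43295, so a_1 = 1
650693 = 15·43295 + 1268, so a_2 = 15
43295 = 34·1268 + 183, so a_3 = 34
1268 = 6·183 + 170, so a_4 = 6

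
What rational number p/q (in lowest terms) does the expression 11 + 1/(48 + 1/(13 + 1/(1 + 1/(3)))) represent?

29139/2644

Start with 3.
1 + 1/(3/1) = 1 + 1/3 = 4/3
13 + 1/(4/3) = 13 + 3/4 = 55/4
48 + 1/(55/4) = 48 + 4/55 = 2644/55
11 + 1/(2644/55) = 11 + 55/2644 = 29139/2644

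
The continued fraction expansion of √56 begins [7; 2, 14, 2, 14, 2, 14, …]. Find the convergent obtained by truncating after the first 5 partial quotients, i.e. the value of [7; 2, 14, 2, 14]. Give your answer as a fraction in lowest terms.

6503/869

Start with 14.
2 + 1/(14/1) = 2 + 1/14 = 29/14
14 + 1/(29/14) = 14 + 14/29 = 420/29
2 + 1/(420/29) = 2 + 29/420 = 869/420
7 + 1/(869/420) = 7 + 420/869 = 6503/869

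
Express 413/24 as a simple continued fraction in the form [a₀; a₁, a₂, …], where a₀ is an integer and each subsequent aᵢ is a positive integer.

[17; 4, 1, 4]

413 = 17·24 + 5, so a_0 = 17
24 = 4·5 + 4, so a_1 = 4
5 = 1·4 + 1, so a_2 = 1
4 = 4·1 + 0, so a_3 = 4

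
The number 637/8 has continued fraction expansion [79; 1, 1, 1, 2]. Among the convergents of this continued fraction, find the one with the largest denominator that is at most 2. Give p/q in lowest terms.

159/2

a_0 = 79: 79/1  (≤ bound)
a_1 = 1: 80/1  (≤ bound)
a_2 = 1: 159/2  (≤ bound)
a_3 = 1: 239/3  (> 2, stop)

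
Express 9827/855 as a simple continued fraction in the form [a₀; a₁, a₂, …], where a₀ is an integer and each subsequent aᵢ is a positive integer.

⌊9827/855⌋ = 11, remainder 422
⌊855/422⌋ = 2, remainder 11
⌊422/11⌋ = 38, remainder 4
⌊11/4⌋ = 2, remainder 3
⌊4/3⌋ = 1, remainder 1
⌊3/1⌋ = 3, remainder 0

[11; 2, 38, 2, 1, 3]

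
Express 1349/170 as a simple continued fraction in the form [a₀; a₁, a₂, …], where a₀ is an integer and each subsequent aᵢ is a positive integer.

[7; 1, 14, 2, 5]

Run the Euclidean algorithm, recording each quotient:
1349 ÷ 170 → quotient 7, remainder 159
170 ÷ 159 → quotient 1, remainder 11
159 ÷ 11 → quotient 14, remainder 5
11 ÷ 5 → quotient 2, remainder 1
5 ÷ 1 → quotient 5, remainder 0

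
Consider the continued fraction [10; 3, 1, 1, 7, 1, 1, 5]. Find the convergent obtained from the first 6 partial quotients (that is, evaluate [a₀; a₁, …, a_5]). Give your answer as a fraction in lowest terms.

Start with 1.
7 + 1/(1/1) = 7 + 1/1 = 8/1
1 + 1/(8/1) = 1 + 1/8 = 9/8
1 + 1/(9/8) = 1 + 8/9 = 17/9
3 + 1/(17/9) = 3 + 9/17 = 60/17
10 + 1/(60/17) = 10 + 17/60 = 617/60

617/60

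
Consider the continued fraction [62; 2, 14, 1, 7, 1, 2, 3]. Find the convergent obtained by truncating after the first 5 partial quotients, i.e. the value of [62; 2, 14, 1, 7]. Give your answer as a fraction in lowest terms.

15371/246

a_0 = 62: 62/1
a_1 = 2: 125/2
a_2 = 14: 1812/29
a_3 = 1: 1937/31
a_4 = 7: 15371/246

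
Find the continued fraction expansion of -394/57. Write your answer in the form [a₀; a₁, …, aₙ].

Apply division with remainder until the remainder is 0:
-394 ÷ 57 → quotient -7, remainder 5
57 ÷ 5 → quotient 11, remainder 2
5 ÷ 2 → quotient 2, remainder 1
2 ÷ 1 → quotient 2, remainder 0

[-7; 11, 2, 2]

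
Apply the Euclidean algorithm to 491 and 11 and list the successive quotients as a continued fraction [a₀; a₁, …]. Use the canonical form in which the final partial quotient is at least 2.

[44; 1, 1, 1, 3]

491 = 44·11 + 7, so a_0 = 44
11 = 1·7 + 4, so a_1 = 1
7 = 1·4 + 3, so a_2 = 1
4 = 1·3 + 1, so a_3 = 1
3 = 3·1 + 0, so a_4 = 3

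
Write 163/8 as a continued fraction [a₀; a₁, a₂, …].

163 ÷ 8 → quotient 20, remainder 3
8 ÷ 3 → quotient 2, remainder 2
3 ÷ 2 → quotient 1, remainder 1
2 ÷ 1 → quotient 2, remainder 0

[20; 2, 1, 2]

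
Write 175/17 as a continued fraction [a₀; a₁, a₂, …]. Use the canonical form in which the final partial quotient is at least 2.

[10; 3, 2, 2]

175 = 10·17 + 5, so a_0 = 10
17 = 3·5 + 2, so a_1 = 3
5 = 2·2 + 1, so a_2 = 2
2 = 2·1 + 0, so a_3 = 2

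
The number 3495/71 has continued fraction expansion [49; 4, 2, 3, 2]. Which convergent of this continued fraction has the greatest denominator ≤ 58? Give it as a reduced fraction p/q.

1526/31

a_0 = 49: 49/1  (≤ bound)
a_1 = 4: 197/4  (≤ bound)
a_2 = 2: 443/9  (≤ bound)
a_3 = 3: 1526/31  (≤ bound)
a_4 = 2: 3495/71  (> 58, stop)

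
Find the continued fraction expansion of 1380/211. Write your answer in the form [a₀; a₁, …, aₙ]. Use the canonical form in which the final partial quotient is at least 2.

1380 = 6·211 + 114, so a_0 = 6
211 = 1·114 + 97, so a_1 = 1
114 = 1·97 + 17, so a_2 = 1
97 = 5·17 + 12, so a_3 = 5
17 = 1·12 + 5, so a_4 = 1
12 = 2·5 + 2, so a_5 = 2
5 = 2·2 + 1, so a_6 = 2
2 = 2·1 + 0, so a_7 = 2

[6; 1, 1, 5, 1, 2, 2, 2]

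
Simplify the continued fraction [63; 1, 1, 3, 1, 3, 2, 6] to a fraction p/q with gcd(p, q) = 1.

a_0 = 63: 63/1
a_1 = 1: 64/1
a_2 = 1: 127/2
a_3 = 3: 445/7
a_4 = 1: 572/9
a_5 = 3: 2161/34
a_6 = 2: 4894/77
a_7 = 6: 31525/496

31525/496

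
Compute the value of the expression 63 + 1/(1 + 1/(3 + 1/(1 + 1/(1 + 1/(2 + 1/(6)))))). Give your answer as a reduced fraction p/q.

9376/147

a_0 = 63: 63/1
a_1 = 1: 64/1
a_2 = 3: 255/4
a_3 = 1: 319/5
a_4 = 1: 574/9
a_5 = 2: 1467/23
a_6 = 6: 9376/147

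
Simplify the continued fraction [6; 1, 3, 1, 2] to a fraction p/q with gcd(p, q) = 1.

Start with 2.
1 + 1/(2/1) = 1 + 1/2 = 3/2
3 + 1/(3/2) = 3 + 2/3 = 11/3
1 + 1/(11/3) = 1 + 3/11 = 14/11
6 + 1/(14/11) = 6 + 11/14 = 95/14

95/14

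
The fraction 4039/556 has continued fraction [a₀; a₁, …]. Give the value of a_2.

1

4039 = 7·556 + 147, so a_0 = 7
556 = 3·147 + 115, so a_1 = 3
147 = 1·115 + 32, so a_2 = 1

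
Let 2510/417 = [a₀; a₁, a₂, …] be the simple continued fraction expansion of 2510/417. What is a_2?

8

⌊2510/417⌋ = 6, remainder 8
⌊417/8⌋ = 52, remainder 1
⌊8/1⌋ = 8, remainder 0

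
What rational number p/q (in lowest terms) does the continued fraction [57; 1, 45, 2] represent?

5392/93

Starting at the tail and folding back:
Start with 2.
45 + 1/(2/1) = 45 + 1/2 = 91/2
1 + 1/(91/2) = 1 + 2/91 = 93/91
57 + 1/(93/91) = 57 + 91/93 = 5392/93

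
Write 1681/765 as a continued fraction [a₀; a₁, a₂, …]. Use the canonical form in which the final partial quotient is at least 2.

Run the Euclidean algorithm, recording each quotient:
⌊1681/765⌋ = 2, remainder 151
⌊765/151⌋ = 5, remainder 10
⌊151/10⌋ = 15, remainder 1
⌊10/1⌋ = 10, remainder 0

[2; 5, 15, 10]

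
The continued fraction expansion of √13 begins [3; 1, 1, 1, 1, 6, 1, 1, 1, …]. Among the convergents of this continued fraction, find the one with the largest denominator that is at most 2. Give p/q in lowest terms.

7/2

List convergents until the denominator exceeds the bound:
a_0 = 3: 3/1  (≤ bound)
a_1 = 1: 4/1  (≤ bound)
a_2 = 1: 7/2  (≤ bound)
a_3 = 1: 11/3  (> 2, stop)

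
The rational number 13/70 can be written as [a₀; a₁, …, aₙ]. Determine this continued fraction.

⌊13/70⌋ = 0, remainder 13
⌊70/13⌋ = 5, remainder 5
⌊13/5⌋ = 2, remainder 3
⌊5/3⌋ = 1, remainder 2
⌊3/2⌋ = 1, remainder 1
⌊2/1⌋ = 2, remainder 0

[0; 5, 2, 1, 1, 2]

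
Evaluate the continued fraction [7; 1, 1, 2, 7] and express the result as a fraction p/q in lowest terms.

a_0 = 7: 7/1
a_1 = 1: 8/1
a_2 = 1: 15/2
a_3 = 2: 38/5
a_4 = 7: 281/37

281/37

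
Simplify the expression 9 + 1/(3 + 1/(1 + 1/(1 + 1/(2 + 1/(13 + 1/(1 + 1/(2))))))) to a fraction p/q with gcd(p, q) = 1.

Start with 2.
1 + 1/(2/1) = 1 + 1/2 = 3/2
13 + 1/(3/2) = 13 + 2/3 = 41/3
2 + 1/(41/3) = 2 + 3/41 = 85/41
1 + 1/(85/41) = 1 + 41/85 = 126/85
1 + 1/(126/85) = 1 + 85/126 = 211/126
3 + 1/(211/126) = 3 + 126/211 = 759/211
9 + 1/(759/211) = 9 + 211/759 = 7042/759

7042/759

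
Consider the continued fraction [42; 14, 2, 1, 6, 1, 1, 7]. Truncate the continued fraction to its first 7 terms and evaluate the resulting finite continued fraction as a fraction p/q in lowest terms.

25957/617

Work from the innermost term outward:
Start with 1.
1 + 1/(1/1) = 1 + 1/1 = 2/1
6 + 1/(2/1) = 6 + 1/2 = 13/2
1 + 1/(13/2) = 1 + 2/13 = 15/13
2 + 1/(15/13) = 2 + 13/15 = 43/15
14 + 1/(43/15) = 14 + 15/43 = 617/43
42 + 1/(617/43) = 42 + 43/617 = 25957/617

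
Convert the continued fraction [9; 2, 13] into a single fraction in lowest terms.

256/27

Work from the innermost term outward:
Start with 13.
2 + 1/(13/1) = 2 + 1/13 = 27/13
9 + 1/(27/13) = 9 + 13/27 = 256/27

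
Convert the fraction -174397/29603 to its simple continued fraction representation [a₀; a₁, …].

[-6; 9, 5, 4, 15, 10]

-174397 = -6·29603 + 3221, so a_0 = -6
29603 = 9·3221 + 614, so a_1 = 9
3221 = 5·614 + 151, so a_2 = 5
614 = 4·151 + 10, so a_3 = 4
151 = 15·10 + 1, so a_4 = 15
10 = 10·1 + 0, so a_5 = 10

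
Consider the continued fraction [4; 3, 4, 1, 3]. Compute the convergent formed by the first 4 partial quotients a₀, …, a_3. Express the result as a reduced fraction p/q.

Start with 1.
4 + 1/(1/1) = 4 + 1/1 = 5/1
3 + 1/(5/1) = 3 + 1/5 = 16/5
4 + 1/(16/5) = 4 + 5/16 = 69/16

69/16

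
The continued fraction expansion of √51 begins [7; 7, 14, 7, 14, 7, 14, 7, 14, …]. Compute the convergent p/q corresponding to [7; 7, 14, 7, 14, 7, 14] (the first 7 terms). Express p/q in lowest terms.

a_0 = 7: 7/1
a_1 = 7: 50/7
a_2 = 14: 707/99
a_3 = 7: 4999/700
a_4 = 14: 70693/9899
a_5 = 7: 499850/69993
a_6 = 14: 7068593/989801

7068593/989801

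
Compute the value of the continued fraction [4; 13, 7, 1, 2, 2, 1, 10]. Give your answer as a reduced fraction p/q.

a_0 = 4: 4/1
a_1 = 13: 53/13
a_2 = 7: 375/92
a_3 = 1: 428/105
a_4 = 2: 1231/302
a_5 = 2: 2890/709
a_6 = 1: 4121/1011
a_7 = 10: 44100/10819

44100/10819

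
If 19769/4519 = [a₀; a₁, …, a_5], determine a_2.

1

Run the Euclidean algorithm, recording each quotient:
19769 = 4·4519 + 1693, so a_0 = 4
4519 = 2·1693 + 1133, so a_1 = 2
1693 = 1·1133 + 560, so a_2 = 1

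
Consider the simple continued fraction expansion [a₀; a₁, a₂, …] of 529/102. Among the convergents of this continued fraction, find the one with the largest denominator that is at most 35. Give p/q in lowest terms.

a_0 = 5: 5/1  (≤ bound)
a_1 = 5: 26/5  (≤ bound)
a_2 = 2: 57/11  (≤ bound)
a_3 = 1: 83/16  (≤ bound)
a_4 = 2: 223/43  (> 35, stop)

83/16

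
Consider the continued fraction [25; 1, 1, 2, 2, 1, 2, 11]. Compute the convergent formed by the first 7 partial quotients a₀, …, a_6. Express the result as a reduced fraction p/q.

1177/46

Start with 2.
1 + 1/(2/1) = 1 + 1/2 = 3/2
2 + 1/(3/2) = 2 + 2/3 = 8/3
2 + 1/(8/3) = 2 + 3/8 = 19/8
1 + 1/(19/8) = 1 + 8/19 = 27/19
1 + 1/(27/19) = 1 + 19/27 = 46/27
25 + 1/(46/27) = 25 + 27/46 = 1177/46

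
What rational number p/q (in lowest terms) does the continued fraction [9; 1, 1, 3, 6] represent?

421/44

a_0 = 9: 9/1
a_1 = 1: 10/1
a_2 = 1: 19/2
a_3 = 3: 67/7
a_4 = 6: 421/44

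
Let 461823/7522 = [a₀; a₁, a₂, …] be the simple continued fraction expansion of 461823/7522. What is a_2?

Run the Euclidean algorithm, recording each quotient:
461823 ÷ 7522 → quotient 61, remainder 2981
7522 ÷ 2981 → quotient 2, remainder 1560
2981 ÷ 1560 → quotient 1, remainder 1421

1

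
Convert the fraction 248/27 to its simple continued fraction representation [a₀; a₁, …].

Repeatedly divide and take the remainder:
⌊248/27⌋ = 9, remainder 5
⌊27/5⌋ = 5, remainder 2
⌊5/2⌋ = 2, remainder 1
⌊2/1⌋ = 2, remainder 0

[9; 5, 2, 2]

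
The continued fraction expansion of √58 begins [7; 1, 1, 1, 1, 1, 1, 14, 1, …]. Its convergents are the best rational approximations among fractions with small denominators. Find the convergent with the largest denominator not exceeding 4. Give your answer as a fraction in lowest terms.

23/3

a_0 = 7: 7/1  (≤ bound)
a_1 = 1: 8/1  (≤ bound)
a_2 = 1: 15/2  (≤ bound)
a_3 = 1: 23/3  (≤ bound)
a_4 = 1: 38/5  (> 4, stop)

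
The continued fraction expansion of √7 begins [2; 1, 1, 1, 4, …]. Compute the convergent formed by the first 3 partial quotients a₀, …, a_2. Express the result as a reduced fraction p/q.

Starting at the tail and folding back:
Start with 1.
1 + 1/(1/1) = 1 + 1/1 = 2/1
2 + 1/(2/1) = 2 + 1/2 = 5/2

5/2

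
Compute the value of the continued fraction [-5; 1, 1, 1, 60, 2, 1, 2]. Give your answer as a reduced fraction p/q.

-6351/1465

Start with 2.
1 + 1/(2/1) = 1 + 1/2 = 3/2
2 + 1/(3/2) = 2 + 2/3 = 8/3
60 + 1/(8/3) = 60 + 3/8 = 483/8
1 + 1/(483/8) = 1 + 8/483 = 491/483
1 + 1/(491/483) = 1 + 483/491 = 974/491
1 + 1/(974/491) = 1 + 491/974 = 1465/974
-5 + 1/(1465/974) = -5 + 974/1465 = -6351/1465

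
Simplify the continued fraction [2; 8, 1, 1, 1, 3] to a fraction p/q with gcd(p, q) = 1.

201/95

Build up convergents one term at a time:
a_0 = 2: 2/1
a_1 = 8: 17/8
a_2 = 1: 19/9
a_3 = 1: 36/17
a_4 = 1: 55/26
a_5 = 3: 201/95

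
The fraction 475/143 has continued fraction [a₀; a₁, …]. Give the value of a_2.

Run the Euclidean algorithm, recording each quotient:
475 = 3·143 + 46, so a_0 = 3
143 = 3·46 + 5, so a_1 = 3
46 = 9·5 + 1, so a_2 = 9

9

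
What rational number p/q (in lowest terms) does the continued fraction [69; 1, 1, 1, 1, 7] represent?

Work from the innermost term outward:
Start with 7.
1 + 1/(7/1) = 1 + 1/7 = 8/7
1 + 1/(8/7) = 1 + 7/8 = 15/8
1 + 1/(15/8) = 1 + 8/15 = 23/15
1 + 1/(23/15) = 1 + 15/23 = 38/23
69 + 1/(38/23) = 69 + 23/38 = 2645/38

2645/38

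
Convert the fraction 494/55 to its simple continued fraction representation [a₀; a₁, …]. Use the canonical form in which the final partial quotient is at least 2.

[8; 1, 54]

494 ÷ 55 → quotient 8, remainder 54
55 ÷ 54 → quotient 1, remainder 1
54 ÷ 1 → quotient 54, remainder 0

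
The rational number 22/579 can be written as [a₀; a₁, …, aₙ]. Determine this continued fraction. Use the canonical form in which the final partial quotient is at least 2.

22 = 0·579 + 22, so a_0 = 0
579 = 26·22 + 7, so a_1 = 26
22 = 3·7 + 1, so a_2 = 3
7 = 7·1 + 0, so a_3 = 7

[0; 26, 3, 7]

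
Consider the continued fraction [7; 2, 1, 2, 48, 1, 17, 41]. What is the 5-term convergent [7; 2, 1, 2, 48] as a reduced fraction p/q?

Starting at the tail and folding back:
Start with 48.
2 + 1/(48/1) = 2 + 1/48 = 97/48
1 + 1/(97/48) = 1 + 48/97 = 145/97
2 + 1/(145/97) = 2 + 97/145 = 387/145
7 + 1/(387/145) = 7 + 145/387 = 2854/387

2854/387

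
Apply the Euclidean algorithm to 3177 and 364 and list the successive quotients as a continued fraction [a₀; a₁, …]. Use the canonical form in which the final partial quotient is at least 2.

Run the Euclidean algorithm, recording each quotient:
⌊3177/364⌋ = 8, remainder 265
⌊364/265⌋ = 1, remainder 99
⌊265/99⌋ = 2, remainder 67
⌊99/67⌋ = 1, remainder 32
⌊67/32⌋ = 2, remainder 3
⌊32/3⌋ = 10, remainder 2
⌊3/2⌋ = 1, remainder 1
⌊2/1⌋ = 2, remainder 0

[8; 1, 2, 1, 2, 10, 1, 2]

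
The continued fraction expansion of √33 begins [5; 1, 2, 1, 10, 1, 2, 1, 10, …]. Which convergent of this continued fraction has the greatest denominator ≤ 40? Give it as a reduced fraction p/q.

23/4

List convergents until the denominator exceeds the bound:
a_0 = 5: 5/1  (≤ bound)
a_1 = 1: 6/1  (≤ bound)
a_2 = 2: 17/3  (≤ bound)
a_3 = 1: 23/4  (≤ bound)
a_4 = 10: 247/43  (> 40, stop)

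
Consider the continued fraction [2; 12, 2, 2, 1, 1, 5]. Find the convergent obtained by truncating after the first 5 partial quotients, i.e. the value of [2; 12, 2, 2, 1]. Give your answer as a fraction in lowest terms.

181/87

a_0 = 2: 2/1
a_1 = 12: 25/12
a_2 = 2: 52/25
a_3 = 2: 129/62
a_4 = 1: 181/87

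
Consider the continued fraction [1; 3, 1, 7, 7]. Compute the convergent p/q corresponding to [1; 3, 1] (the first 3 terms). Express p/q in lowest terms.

5/4

Start with 1.
3 + 1/(1/1) = 3 + 1/1 = 4/1
1 + 1/(4/1) = 1 + 1/4 = 5/4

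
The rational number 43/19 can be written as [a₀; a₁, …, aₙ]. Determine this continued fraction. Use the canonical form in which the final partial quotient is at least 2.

43 ÷ 19 → quotient 2, remainder 5
19 ÷ 5 → quotient 3, remainder 4
5 ÷ 4 → quotient 1, remainder 1
4 ÷ 1 → quotient 4, remainder 0

[2; 3, 1, 4]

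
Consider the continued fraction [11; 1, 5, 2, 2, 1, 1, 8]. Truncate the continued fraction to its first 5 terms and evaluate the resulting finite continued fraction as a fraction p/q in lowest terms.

379/32

Start with 2.
2 + 1/(2/1) = 2 + 1/2 = 5/2
5 + 1/(5/2) = 5 + 2/5 = 27/5
1 + 1/(27/5) = 1 + 5/27 = 32/27
11 + 1/(32/27) = 11 + 27/32 = 379/32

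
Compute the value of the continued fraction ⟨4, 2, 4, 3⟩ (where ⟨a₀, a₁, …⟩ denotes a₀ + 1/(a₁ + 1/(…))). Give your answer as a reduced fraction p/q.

a_0 = 4: 4/1
a_1 = 2: 9/2
a_2 = 4: 40/9
a_3 = 3: 129/29

129/29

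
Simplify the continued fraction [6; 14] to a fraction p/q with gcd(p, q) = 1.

85/14

a_0 = 6: 6/1
a_1 = 14: 85/14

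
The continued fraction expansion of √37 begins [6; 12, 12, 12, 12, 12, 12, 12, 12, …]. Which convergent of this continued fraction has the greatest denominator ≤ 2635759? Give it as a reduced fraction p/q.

a_0 = 6: 6/1  (≤ bound)
a_1 = 12: 73/12  (≤ bound)
a_2 = 12: 882/145  (≤ bound)
a_3 = 12: 10657/1752  (≤ bound)
a_4 = 12: 128766/21169  (≤ bound)
a_5 = 12: 1555849/255780  (≤ bound)
a_6 = 12: 18798954/3090529  (> 2635759, stop)

1555849/255780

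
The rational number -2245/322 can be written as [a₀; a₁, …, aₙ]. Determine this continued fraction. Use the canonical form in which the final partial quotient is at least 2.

-2245 = -7·322 + 9, so a_0 = -7
322 = 35·9 + 7, so a_1 = 35
9 = 1·7 + 2, so a_2 = 1
7 = 3·2 + 1, so a_3 = 3
2 = 2·1 + 0, so a_4 = 2

[-7; 35, 1, 3, 2]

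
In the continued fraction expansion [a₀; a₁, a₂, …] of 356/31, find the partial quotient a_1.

⌊356/31⌋ = 11, remainder 15
⌊31/15⌋ = 2, remainder 1

2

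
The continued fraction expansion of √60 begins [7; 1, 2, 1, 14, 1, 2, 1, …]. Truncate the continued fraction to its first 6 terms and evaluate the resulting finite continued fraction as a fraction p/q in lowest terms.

Compute successive convergents:
a_0 = 7: 7/1
a_1 = 1: 8/1
a_2 = 2: 23/3
a_3 = 1: 31/4
a_4 = 14: 457/59
a_5 = 1: 488/63

488/63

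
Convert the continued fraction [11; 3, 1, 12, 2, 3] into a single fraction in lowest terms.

4153/369

Work from the innermost term outward:
Start with 3.
2 + 1/(3/1) = 2 + 1/3 = 7/3
12 + 1/(7/3) = 12 + 3/7 = 87/7
1 + 1/(87/7) = 1 + 7/87 = 94/87
3 + 1/(94/87) = 3 + 87/94 = 369/94
11 + 1/(369/94) = 11 + 94/369 = 4153/369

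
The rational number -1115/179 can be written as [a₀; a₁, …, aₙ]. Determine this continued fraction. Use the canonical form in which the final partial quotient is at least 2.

[-7; 1, 3, 2, 1, 2, 1, 3]

Repeatedly divide and take the remainder:
⌊-1115/179⌋ = -7, remainder 138
⌊179/138⌋ = 1, remainder 41
⌊138/41⌋ = 3, remainder 15
⌊41/15⌋ = 2, remainder 11
⌊15/11⌋ = 1, remainder 4
⌊11/4⌋ = 2, remainder 3
⌊4/3⌋ = 1, remainder 1
⌊3/1⌋ = 3, remainder 0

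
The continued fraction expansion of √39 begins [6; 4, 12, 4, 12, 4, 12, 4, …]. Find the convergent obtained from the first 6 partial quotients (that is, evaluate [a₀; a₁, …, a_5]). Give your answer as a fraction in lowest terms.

Start with 4.
12 + 1/(4/1) = 12 + 1/4 = 49/4
4 + 1/(49/4) = 4 + 4/49 = 200/49
12 + 1/(200/49) = 12 + 49/200 = 2449/200
4 + 1/(2449/200) = 4 + 200/2449 = 9996/2449
6 + 1/(9996/2449) = 6 + 2449/9996 = 62425/9996

62425/9996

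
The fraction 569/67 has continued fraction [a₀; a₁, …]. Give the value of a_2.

569 = 8·67 + 33, so a_0 = 8
67 = 2·33 + 1, so a_1 = 2
33 = 33·1 + 0, so a_2 = 33

33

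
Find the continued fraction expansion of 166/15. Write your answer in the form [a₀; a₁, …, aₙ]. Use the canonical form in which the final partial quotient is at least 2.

Repeatedly divide and take the remainder:
⌊166/15⌋ = 11, remainder 1
⌊15/1⌋ = 15, remainder 0

[11; 15]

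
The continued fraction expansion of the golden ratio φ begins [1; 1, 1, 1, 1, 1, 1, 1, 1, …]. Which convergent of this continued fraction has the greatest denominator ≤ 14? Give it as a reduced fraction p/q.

a_0 = 1: 1/1  (≤ bound)
a_1 = 1: 2/1  (≤ bound)
a_2 = 1: 3/2  (≤ bound)
a_3 = 1: 5/3  (≤ bound)
a_4 = 1: 8/5  (≤ bound)
a_5 = 1: 13/8  (≤ bound)
a_6 = 1: 21/13  (≤ bound)
a_7 = 1: 34/21  (> 14, stop)

21/13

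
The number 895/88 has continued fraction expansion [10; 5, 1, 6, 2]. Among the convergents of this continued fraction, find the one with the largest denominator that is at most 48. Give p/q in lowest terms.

a_0 = 10: 10/1  (≤ bound)
a_1 = 5: 51/5  (≤ bound)
a_2 = 1: 61/6  (≤ bound)
a_3 = 6: 417/41  (≤ bound)
a_4 = 2: 895/88  (> 48, stop)

417/41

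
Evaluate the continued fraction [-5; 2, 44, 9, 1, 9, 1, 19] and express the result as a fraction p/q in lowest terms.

a_0 = -5: -5/1
a_1 = 2: -9/2
a_2 = 44: -401/89
a_3 = 9: -3618/803
a_4 = 1: -4019/892
a_5 = 9: -39789/8831
a_6 = 1: -43808/9723
a_7 = 19: -872141/193568

-872141/193568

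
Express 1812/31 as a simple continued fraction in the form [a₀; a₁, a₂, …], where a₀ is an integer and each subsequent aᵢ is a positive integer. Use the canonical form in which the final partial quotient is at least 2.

1812 ÷ 31 → quotient 58, remainder 14
31 ÷ 14 → quotient 2, remainder 3
14 ÷ 3 → quotient 4, remainder 2
3 ÷ 2 → quotient 1, remainder 1
2 ÷ 1 → quotient 2, remainder 0

[58; 2, 4, 1, 2]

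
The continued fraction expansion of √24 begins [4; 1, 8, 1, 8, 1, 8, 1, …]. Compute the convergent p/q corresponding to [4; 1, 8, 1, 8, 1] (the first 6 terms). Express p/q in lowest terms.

Start with 1.
8 + 1/(1/1) = 8 + 1/1 = 9/1
1 + 1/(9/1) = 1 + 1/9 = 10/9
8 + 1/(10/9) = 8 + 9/10 = 89/10
1 + 1/(89/10) = 1 + 10/89 = 99/89
4 + 1/(99/89) = 4 + 89/99 = 485/99

485/99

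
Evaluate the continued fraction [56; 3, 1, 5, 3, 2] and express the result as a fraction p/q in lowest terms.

Compute successive convergents:
a_0 = 56: 56/1
a_1 = 3: 169/3
a_2 = 1: 225/4
a_3 = 5: 1294/23
a_4 = 3: 4107/73
a_5 = 2: 9508/169

9508/169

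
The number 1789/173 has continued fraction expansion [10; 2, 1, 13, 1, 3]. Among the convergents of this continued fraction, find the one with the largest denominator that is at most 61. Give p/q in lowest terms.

455/44

List convergents until the denominator exceeds the bound:
a_0 = 10: 10/1  (≤ bound)
a_1 = 2: 21/2  (≤ bound)
a_2 = 1: 31/3  (≤ bound)
a_3 = 13: 424/41  (≤ bound)
a_4 = 1: 455/44  (≤ bound)
a_5 = 3: 1789/173  (> 61, stop)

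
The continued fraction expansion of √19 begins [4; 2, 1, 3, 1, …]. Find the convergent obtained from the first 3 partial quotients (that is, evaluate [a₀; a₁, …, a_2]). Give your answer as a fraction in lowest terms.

Starting at the tail and folding back:
Start with 1.
2 + 1/(1/1) = 2 + 1/1 = 3/1
4 + 1/(3/1) = 4 + 1/3 = 13/3

13/3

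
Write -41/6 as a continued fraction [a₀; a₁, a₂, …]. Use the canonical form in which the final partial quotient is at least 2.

Run the Euclidean algorithm, recording each quotient:
-41 = -7·6 + 1, so a_0 = -7
6 = 6·1 + 0, so a_1 = 6

[-7; 6]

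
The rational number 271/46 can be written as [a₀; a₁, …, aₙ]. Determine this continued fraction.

Apply division with remainder until the remainder is 0:
271 ÷ 46 → quotient 5, remainder 41
46 ÷ 41 → quotient 1, remainder 5
41 ÷ 5 → quotient 8, remainder 1
5 ÷ 1 → quotient 5, remainder 0

[5; 1, 8, 5]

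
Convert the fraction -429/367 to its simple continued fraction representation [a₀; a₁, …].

[-2; 1, 4, 1, 11, 2, 2]

Apply division with remainder until the remainder is 0:
-429 ÷ 367 → quotient -2, remainder 305
367 ÷ 305 → quotient 1, remainder 62
305 ÷ 62 → quotient 4, remainder 57
62 ÷ 57 → quotient 1, remainder 5
57 ÷ 5 → quotient 11, remainder 2
5 ÷ 2 → quotient 2, remainder 1
2 ÷ 1 → quotient 2, remainder 0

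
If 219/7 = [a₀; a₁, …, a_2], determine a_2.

2

219 ÷ 7 → quotient 31, remainder 2
7 ÷ 2 → quotient 3, remainder 1
2 ÷ 1 → quotient 2, remainder 0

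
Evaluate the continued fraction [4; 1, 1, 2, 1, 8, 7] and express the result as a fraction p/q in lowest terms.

Collapse the nested fraction from the inside out:
Start with 7.
8 + 1/(7/1) = 8 + 1/7 = 57/7
1 + 1/(57/7) = 1 + 7/57 = 64/57
2 + 1/(64/57) = 2 + 57/64 = 185/64
1 + 1/(185/64) = 1 + 64/185 = 249/185
1 + 1/(249/185) = 1 + 185/249 = 434/249
4 + 1/(434/249) = 4 + 249/434 = 1985/434

1985/434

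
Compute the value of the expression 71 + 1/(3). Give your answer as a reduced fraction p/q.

a_0 = 71: 71/1
a_1 = 3: 214/3

214/3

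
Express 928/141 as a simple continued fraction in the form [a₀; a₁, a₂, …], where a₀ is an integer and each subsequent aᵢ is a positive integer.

[6; 1, 1, 2, 1, 1, 3, 3]

Repeatedly divide and take the remainder:
928 ÷ 141 → quotient 6, remainder 82
141 ÷ 82 → quotient 1, remainder 59
82 ÷ 59 → quotient 1, remainder 23
59 ÷ 23 → quotient 2, remainder 13
23 ÷ 13 → quotient 1, remainder 10
13 ÷ 10 → quotient 1, remainder 3
10 ÷ 3 → quotient 3, remainder 1
3 ÷ 1 → quotient 3, remainder 0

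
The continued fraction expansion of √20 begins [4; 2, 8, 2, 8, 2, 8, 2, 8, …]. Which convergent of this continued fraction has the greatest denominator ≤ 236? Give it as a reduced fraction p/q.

161/36

a_0 = 4: 4/1  (≤ bound)
a_1 = 2: 9/2  (≤ bound)
a_2 = 8: 76/17  (≤ bound)
a_3 = 2: 161/36  (≤ bound)
a_4 = 8: 1364/305  (> 236, stop)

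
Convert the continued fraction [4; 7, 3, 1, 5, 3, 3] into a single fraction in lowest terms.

7270/1757

Collapse the nested fraction from the inside out:
Start with 3.
3 + 1/(3/1) = 3 + 1/3 = 10/3
5 + 1/(10/3) = 5 + 3/10 = 53/10
1 + 1/(53/10) = 1 + 10/53 = 63/53
3 + 1/(63/53) = 3 + 53/63 = 242/63
7 + 1/(242/63) = 7 + 63/242 = 1757/242
4 + 1/(1757/242) = 4 + 242/1757 = 7270/1757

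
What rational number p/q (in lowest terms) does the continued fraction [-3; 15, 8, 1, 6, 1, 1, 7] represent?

Starting at the tail and folding back:
Start with 7.
1 + 1/(7/1) = 1 + 1/7 = 8/7
1 + 1/(8/7) = 1 + 7/8 = 15/8
6 + 1/(15/8) = 6 + 8/15 = 98/15
1 + 1/(98/15) = 1 + 15/98 = 113/98
8 + 1/(113/98) = 8 + 98/113 = 1002/113
15 + 1/(1002/113) = 15 + 113/1002 = 15143/1002
-3 + 1/(15143/1002) = -3 + 1002/15143 = -44427/15143

-44427/15143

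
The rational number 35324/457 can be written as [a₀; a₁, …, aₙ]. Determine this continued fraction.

[77; 3, 2, 1, 1, 2, 10]

⌊35324/457⌋ = 77, remainder 135
⌊457/135⌋ = 3, remainder 52
⌊135/52⌋ = 2, remainder 31
⌊52/31⌋ = 1, remainder 21
⌊31/21⌋ = 1, remainder 10
⌊21/10⌋ = 2, remainder 1
⌊10/1⌋ = 10, remainder 0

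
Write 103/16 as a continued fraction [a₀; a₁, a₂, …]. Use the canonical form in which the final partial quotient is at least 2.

[6; 2, 3, 2]

Run the Euclidean algorithm, recording each quotient:
⌊103/16⌋ = 6, remainder 7
⌊16/7⌋ = 2, remainder 2
⌊7/2⌋ = 3, remainder 1
⌊2/1⌋ = 2, remainder 0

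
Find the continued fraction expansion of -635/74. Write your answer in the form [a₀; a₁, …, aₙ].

Apply division with remainder until the remainder is 0:
-635 ÷ 74 → quotient -9, remainder 31
74 ÷ 31 → quotient 2, remainder 12
31 ÷ 12 → quotient 2, remainder 7
12 ÷ 7 → quotient 1, remainder 5
7 ÷ 5 → quotient 1, remainder 2
5 ÷ 2 → quotient 2, remainder 1
2 ÷ 1 → quotient 2, remainder 0

[-9; 2, 2, 1, 1, 2, 2]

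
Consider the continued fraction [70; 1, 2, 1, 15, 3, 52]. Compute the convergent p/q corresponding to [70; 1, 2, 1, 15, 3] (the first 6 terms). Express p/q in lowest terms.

13654/193

Collapse the nested fraction from the inside out:
Start with 3.
15 + 1/(3/1) = 15 + 1/3 = 46/3
1 + 1/(46/3) = 1 + 3/46 = 49/46
2 + 1/(49/46) = 2 + 46/49 = 144/49
1 + 1/(144/49) = 1 + 49/144 = 193/144
70 + 1/(193/144) = 70 + 144/193 = 13654/193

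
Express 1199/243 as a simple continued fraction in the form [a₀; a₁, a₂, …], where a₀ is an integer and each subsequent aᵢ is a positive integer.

Repeatedly divide and take the remainder:
1199 ÷ 243 → quotient 4, remainder 227
243 ÷ 227 → quotient 1, remainder 16
227 ÷ 16 → quotient 14, remainder 3
16 ÷ 3 → quotient 5, remainder 1
3 ÷ 1 → quotient 3, remainder 0

[4; 1, 14, 5, 3]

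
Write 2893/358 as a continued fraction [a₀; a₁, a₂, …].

[8; 12, 2, 1, 9]

Repeatedly divide and take the remainder:
2893 ÷ 358 → quotient 8, remainder 29
358 ÷ 29 → quotient 12, remainder 10
29 ÷ 10 → quotient 2, remainder 9
10 ÷ 9 → quotient 1, remainder 1
9 ÷ 1 → quotient 9, remainder 0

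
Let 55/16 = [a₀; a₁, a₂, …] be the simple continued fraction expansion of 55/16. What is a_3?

2

55 = 3·16 + 7, so a_0 = 3
16 = 2·7 + 2, so a_1 = 2
7 = 3·2 + 1, so a_2 = 3
2 = 2·1 + 0, so a_3 = 2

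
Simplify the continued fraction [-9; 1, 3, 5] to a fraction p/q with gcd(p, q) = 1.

-173/21

Work from the innermost term outward:
Start with 5.
3 + 1/(5/1) = 3 + 1/5 = 16/5
1 + 1/(16/5) = 1 + 5/16 = 21/16
-9 + 1/(21/16) = -9 + 16/21 = -173/21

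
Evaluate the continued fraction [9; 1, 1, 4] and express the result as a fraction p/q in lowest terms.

Start with 4.
1 + 1/(4/1) = 1 + 1/4 = 5/4
1 + 1/(5/4) = 1 + 4/5 = 9/5
9 + 1/(9/5) = 9 + 5/9 = 86/9

86/9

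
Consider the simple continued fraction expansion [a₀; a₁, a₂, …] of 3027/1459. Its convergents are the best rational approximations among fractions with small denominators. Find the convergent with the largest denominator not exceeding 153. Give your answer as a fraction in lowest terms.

139/67

a_0 = 2: 2/1  (≤ bound)
a_1 = 13: 27/13  (≤ bound)
a_2 = 2: 56/27  (≤ bound)
a_3 = 1: 83/40  (≤ bound)
a_4 = 1: 139/67  (≤ bound)
a_5 = 2: 361/174  (> 153, stop)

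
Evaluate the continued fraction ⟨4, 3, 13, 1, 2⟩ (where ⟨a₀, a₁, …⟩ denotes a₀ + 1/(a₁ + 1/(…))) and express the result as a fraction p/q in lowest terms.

Start with 2.
1 + 1/(2/1) = 1 + 1/2 = 3/2
13 + 1/(3/2) = 13 + 2/3 = 41/3
3 + 1/(41/3) = 3 + 3/41 = 126/41
4 + 1/(126/41) = 4 + 41/126 = 545/126

545/126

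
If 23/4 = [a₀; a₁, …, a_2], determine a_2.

3

Run the Euclidean algorithm, recording each quotient:
23 = 5·4 + 3, so a_0 = 5
4 = 1·3 + 1, so a_1 = 1
3 = 3·1 + 0, so a_2 = 3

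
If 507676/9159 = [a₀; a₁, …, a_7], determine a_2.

507676 ÷ 9159 → quotient 55, remainder 3931
9159 ÷ 3931 → quotient 2, remainder 1297
3931 ÷ 1297 → quotient 3, remainder 40

3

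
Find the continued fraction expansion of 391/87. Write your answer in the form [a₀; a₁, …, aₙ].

[4; 2, 43]

⌊391/87⌋ = 4, remainder 43
⌊87/43⌋ = 2, remainder 1
⌊43/1⌋ = 43, remainder 0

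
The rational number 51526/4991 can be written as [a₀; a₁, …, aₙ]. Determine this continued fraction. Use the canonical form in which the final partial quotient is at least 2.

⌊51526/4991⌋ = 10, remainder 1616
⌊4991/1616⌋ = 3, remainder 143
⌊1616/143⌋ = 11, remainder 43
⌊143/43⌋ = 3, remainder 14
⌊43/14⌋ = 3, remainder 1
⌊14/1⌋ = 14, remainder 0

[10; 3, 11, 3, 3, 14]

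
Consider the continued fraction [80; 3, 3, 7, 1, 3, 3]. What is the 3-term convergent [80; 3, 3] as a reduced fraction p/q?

803/10

Start with 3.
3 + 1/(3/1) = 3 + 1/3 = 10/3
80 + 1/(10/3) = 80 + 3/10 = 803/10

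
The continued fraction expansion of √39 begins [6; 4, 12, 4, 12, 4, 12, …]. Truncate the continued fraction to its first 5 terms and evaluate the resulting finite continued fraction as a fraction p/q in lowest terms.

Start with 12.
4 + 1/(12/1) = 4 + 1/12 = 49/12
12 + 1/(49/12) = 12 + 12/49 = 600/49
4 + 1/(600/49) = 4 + 49/600 = 2449/600
6 + 1/(2449/600) = 6 + 600/2449 = 15294/2449

15294/2449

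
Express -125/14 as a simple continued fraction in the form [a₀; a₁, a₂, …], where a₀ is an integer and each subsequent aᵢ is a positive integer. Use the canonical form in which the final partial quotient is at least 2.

Run the Euclidean algorithm, recording each quotient:
-125 = -9·14 + 1, so a_0 = -9
14 = 14·1 + 0, so a_1 = 14

[-9; 14]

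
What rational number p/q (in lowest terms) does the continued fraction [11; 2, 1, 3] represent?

125/11

Start with 3.
1 + 1/(3/1) = 1 + 1/3 = 4/3
2 + 1/(4/3) = 2 + 3/4 = 11/4
11 + 1/(11/4) = 11 + 4/11 = 125/11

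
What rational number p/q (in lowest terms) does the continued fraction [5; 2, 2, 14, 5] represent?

a_0 = 5: 5/1
a_1 = 2: 11/2
a_2 = 2: 27/5
a_3 = 14: 389/72
a_4 = 5: 1972/365

1972/365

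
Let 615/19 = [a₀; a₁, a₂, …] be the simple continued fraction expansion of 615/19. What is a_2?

Run the Euclidean algorithm, recording each quotient:
615 = 32·19 + 7, so a_0 = 32
19 = 2·7 + 5, so a_1 = 2
7 = 1·5 + 2, so a_2 = 1

1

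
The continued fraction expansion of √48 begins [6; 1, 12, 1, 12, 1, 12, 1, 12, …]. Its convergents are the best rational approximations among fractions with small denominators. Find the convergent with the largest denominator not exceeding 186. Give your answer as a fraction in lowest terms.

List convergents until the denominator exceeds the bound:
a_0 = 6: 6/1  (≤ bound)
a_1 = 1: 7/1  (≤ bound)
a_2 = 12: 90/13  (≤ bound)
a_3 = 1: 97/14  (≤ bound)
a_4 = 12: 1254/181  (≤ bound)
a_5 = 1: 1351/195  (> 186, stop)

1254/181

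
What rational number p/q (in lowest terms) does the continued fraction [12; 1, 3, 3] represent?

Start with 3.
3 + 1/(3/1) = 3 + 1/3 = 10/3
1 + 1/(10/3) = 1 + 3/10 = 13/10
12 + 1/(13/10) = 12 + 10/13 = 166/13

166/13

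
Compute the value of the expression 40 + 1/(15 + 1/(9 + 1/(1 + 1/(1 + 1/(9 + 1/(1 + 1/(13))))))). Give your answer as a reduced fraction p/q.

Collapse the nested fraction from the inside out:
Start with 13.
1 + 1/(13/1) = 1 + 1/13 = 14/13
9 + 1/(14/13) = 9 + 13/14 = 139/14
1 + 1/(139/14) = 1 + 14/139 = 153/139
1 + 1/(153/139) = 1 + 139/153 = 292/153
9 + 1/(292/153) = 9 + 153/292 = 2781/292
15 + 1/(2781/292) = 15 + 292/2781 = 42007/2781
40 + 1/(42007/2781) = 40 + 2781/42007 = 1683061/42007

1683061/42007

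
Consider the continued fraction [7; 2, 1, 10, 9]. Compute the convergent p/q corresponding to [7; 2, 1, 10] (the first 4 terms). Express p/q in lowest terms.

Start with 10.
1 + 1/(10/1) = 1 + 1/10 = 11/10
2 + 1/(11/10) = 2 + 10/11 = 32/11
7 + 1/(32/11) = 7 + 11/32 = 235/32

235/32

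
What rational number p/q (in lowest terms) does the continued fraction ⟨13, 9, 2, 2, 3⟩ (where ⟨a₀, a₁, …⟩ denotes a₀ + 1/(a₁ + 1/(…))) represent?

Start with 3.
2 + 1/(3/1) = 2 + 1/3 = 7/3
2 + 1/(7/3) = 2 + 3/7 = 17/7
9 + 1/(17/7) = 9 + 7/17 = 160/17
13 + 1/(160/17) = 13 + 17/160 = 2097/160

2097/160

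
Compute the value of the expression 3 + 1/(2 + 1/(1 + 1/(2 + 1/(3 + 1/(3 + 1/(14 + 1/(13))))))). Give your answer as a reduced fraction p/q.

56083/16638

a_0 = 3: 3/1
a_1 = 2: 7/2
a_2 = 1: 10/3
a_3 = 2: 27/8
a_4 = 3: 91/27
a_5 = 3: 300/89
a_6 = 14: 4291/1273
a_7 = 13: 56083/16638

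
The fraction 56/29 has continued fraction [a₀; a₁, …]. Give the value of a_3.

2

56 = 1·29 + 27, so a_0 = 1
29 = 1·27 + 2, so a_1 = 1
27 = 13·2 + 1, so a_2 = 13
2 = 2·1 + 0, so a_3 = 2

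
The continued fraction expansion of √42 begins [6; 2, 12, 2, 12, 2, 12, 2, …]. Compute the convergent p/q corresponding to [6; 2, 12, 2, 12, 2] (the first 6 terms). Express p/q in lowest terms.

a_0 = 6: 6/1
a_1 = 2: 13/2
a_2 = 12: 162/25
a_3 = 2: 337/52
a_4 = 12: 4206/649
a_5 = 2: 8749/1350

8749/1350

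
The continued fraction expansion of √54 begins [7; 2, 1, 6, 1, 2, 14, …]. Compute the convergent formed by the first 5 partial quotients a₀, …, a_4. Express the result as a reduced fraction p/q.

Start with 1.
6 + 1/(1/1) = 6 + 1/1 = 7/1
1 + 1/(7/1) = 1 + 1/7 = 8/7
2 + 1/(8/7) = 2 + 7/8 = 23/8
7 + 1/(23/8) = 7 + 8/23 = 169/23

169/23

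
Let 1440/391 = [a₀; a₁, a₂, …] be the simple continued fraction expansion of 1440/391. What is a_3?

6

⌊1440/391⌋ = 3, remainder 267
⌊391/267⌋ = 1, remainder 124
⌊267/124⌋ = 2, remainder 19
⌊124/19⌋ = 6, remainder 10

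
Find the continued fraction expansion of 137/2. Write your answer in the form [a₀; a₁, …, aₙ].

[68; 2]

Repeatedly divide and take the remainder:
137 ÷ 2 → quotient 68, remainder 1
2 ÷ 1 → quotient 2, remainder 0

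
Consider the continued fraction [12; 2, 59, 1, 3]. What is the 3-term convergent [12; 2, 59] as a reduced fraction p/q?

Build up convergents one term at a time:
a_0 = 12: 12/1
a_1 = 2: 25/2
a_2 = 59: 1487/119

1487/119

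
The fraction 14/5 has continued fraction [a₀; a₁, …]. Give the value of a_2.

14 ÷ 5 → quotient 2, remainder 4
5 ÷ 4 → quotient 1, remainder 1
4 ÷ 1 → quotient 4, remainder 0

4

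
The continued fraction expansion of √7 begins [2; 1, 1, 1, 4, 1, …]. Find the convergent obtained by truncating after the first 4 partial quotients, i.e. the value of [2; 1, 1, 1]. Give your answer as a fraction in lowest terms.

8/3

Use the convergent recurrence hₖ = aₖ·hₖ₋₁ + hₖ₋₂ (and likewise for the denominators kₖ):
a_0 = 2: 2/1
a_1 = 1: 3/1
a_2 = 1: 5/2
a_3 = 1: 8/3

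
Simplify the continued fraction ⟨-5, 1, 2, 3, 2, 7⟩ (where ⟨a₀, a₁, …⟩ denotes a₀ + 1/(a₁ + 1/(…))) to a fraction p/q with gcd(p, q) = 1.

Work from the innermost term outward:
Start with 7.
2 + 1/(7/1) = 2 + 1/7 = 15/7
3 + 1/(15/7) = 3 + 7/15 = 52/15
2 + 1/(52/15) = 2 + 15/52 = 119/52
1 + 1/(119/52) = 1 + 52/119 = 171/119
-5 + 1/(171/119) = -5 + 119/171 = -736/171

-736/171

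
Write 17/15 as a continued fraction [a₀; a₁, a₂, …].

[1; 7, 2]

⌊17/15⌋ = 1, remainder 2
⌊15/2⌋ = 7, remainder 1
⌊2/1⌋ = 2, remainder 0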